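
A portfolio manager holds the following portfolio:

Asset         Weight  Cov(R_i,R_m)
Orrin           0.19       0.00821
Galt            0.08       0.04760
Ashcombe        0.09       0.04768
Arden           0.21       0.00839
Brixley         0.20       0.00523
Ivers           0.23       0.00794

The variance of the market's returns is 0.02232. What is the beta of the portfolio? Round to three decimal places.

β_Orrin = 0.00821 / 0.02232 = 0.3678
β_Galt = 0.04760 / 0.02232 = 2.1326
β_Ashcombe = 0.04768 / 0.02232 = 2.1362
β_Arden = 0.00839 / 0.02232 = 0.3759
β_Brixley = 0.00523 / 0.02232 = 0.2343
β_Ivers = 0.00794 / 0.02232 = 0.3557
β_P = Σ w_i β_i = 0.19×0.3678 + 0.08×2.1326 + 0.09×2.1362 + 0.21×0.3759 + 0.20×0.2343 + 0.23×0.3557 = 0.6404

0.640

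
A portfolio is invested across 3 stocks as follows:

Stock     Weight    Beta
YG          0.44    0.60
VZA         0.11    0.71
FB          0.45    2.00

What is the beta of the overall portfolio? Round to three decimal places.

β_P = Σ w_i β_i = 0.44×0.60 + 0.11×0.71 + 0.45×2.00 = 1.2421

1.242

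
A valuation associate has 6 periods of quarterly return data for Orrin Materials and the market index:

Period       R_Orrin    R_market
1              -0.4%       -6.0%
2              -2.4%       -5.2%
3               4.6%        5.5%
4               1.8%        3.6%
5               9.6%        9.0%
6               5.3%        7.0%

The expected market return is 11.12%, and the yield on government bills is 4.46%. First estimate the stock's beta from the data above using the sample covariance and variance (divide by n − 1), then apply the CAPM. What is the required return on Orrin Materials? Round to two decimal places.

8.62%

Mean R_i = (-0.4 − 2.4 + 4.6 + 1.8 + 9.6 + 5.3) / 6 = 3.0833%
Mean R_m = (-6.0 − 5.2 + 5.5 + 3.6 + 9.0 + 7.0) / 6 = 2.3167%
Σ(R_i − R̄_i)(R_m − R̄_m) = 127.3017  ⇒  Cov = 127.3017 / 5 = 25.4603
Σ(R_m − R̄_m)² = 204.0483  ⇒  Var(R_m) = 204.0483 / 5 = 40.8097
β = Cov / Var(R_m) = 25.4603 / 40.8097 = 0.6239
MRP = 11.12% − 4.46% = 6.66%
E(R) = R_f + β × MRP = 4.46% + 0.6239 × 6.66% = 8.62%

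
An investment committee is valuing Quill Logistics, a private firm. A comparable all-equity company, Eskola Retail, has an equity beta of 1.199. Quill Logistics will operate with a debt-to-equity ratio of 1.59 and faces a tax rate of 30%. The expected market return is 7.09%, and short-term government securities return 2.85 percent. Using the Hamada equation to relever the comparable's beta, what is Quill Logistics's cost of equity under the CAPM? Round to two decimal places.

13.59%

β_L = β_U × [1 + (1 − t)(D/E)] = 1.199 × [1 + (1 − 0.30) × 1.59]
    = 1.199 × [1 + 0.70 × 1.59] = 1.199 × 2.1130 = 2.5335
MRP = 7.09% − 2.85% = 4.24%
E(R) = R_f + β_L × MRP = 2.85% + 2.5335 × 4.24% = 13.59%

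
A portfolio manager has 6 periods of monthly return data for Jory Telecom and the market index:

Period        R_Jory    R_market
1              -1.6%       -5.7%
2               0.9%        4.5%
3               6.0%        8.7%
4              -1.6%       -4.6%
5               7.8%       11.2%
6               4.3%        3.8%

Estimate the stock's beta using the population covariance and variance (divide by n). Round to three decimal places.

Mean R_i = (-1.6 + 0.9 + 6.0 − 1.6 + 7.8 + 4.3) / 6 = 2.6333%
Mean R_m = (-5.7 + 4.5 + 8.7 − 4.6 + 11.2 + 3.8) / 6 = 2.9833%
Σ(R_i − R̄_i)(R_m − R̄_m) = 129.2933  ⇒  Cov = 129.2933 / 6 = 21.5489
Σ(R_m − R̄_m)² = 236.0683  ⇒  Var(R_m) = 236.0683 / 6 = 39.3447
β = Cov / Var(R_m) = 21.5489 / 39.3447 = 0.5477

0.548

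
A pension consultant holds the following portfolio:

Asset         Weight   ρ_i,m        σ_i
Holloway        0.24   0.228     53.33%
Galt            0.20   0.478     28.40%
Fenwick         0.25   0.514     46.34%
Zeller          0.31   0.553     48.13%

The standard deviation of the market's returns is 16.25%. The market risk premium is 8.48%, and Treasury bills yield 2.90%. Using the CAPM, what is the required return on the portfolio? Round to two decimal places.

13.25%

β_Holloway = 0.228 × 53.33% / 16.25% = 0.7483
β_Galt = 0.478 × 28.40% / 16.25% = 0.8354
β_Fenwick = 0.514 × 46.34% / 16.25% = 1.4658
β_Zeller = 0.553 × 48.13% / 16.25% = 1.6379
β_P = Σ w_i β_i = 0.24×0.7483 + 0.20×0.8354 + 0.25×1.4658 + 0.31×1.6379 = 1.2209
E(R_P) = R_f + β_P × MRP = 2.90% + 1.2209 × 8.48% = 13.25%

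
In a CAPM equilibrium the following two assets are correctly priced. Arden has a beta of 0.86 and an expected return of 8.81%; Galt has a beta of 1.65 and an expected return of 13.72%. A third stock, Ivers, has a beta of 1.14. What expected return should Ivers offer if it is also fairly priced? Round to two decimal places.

MRP (SML slope) = (13.72% − 8.81%) / (1.65 − 0.86) = 4.91% / 0.79 = 6.2152%
R_f (intercept) = 8.81% − 0.86 × 6.2152% = 3.4649%
E(R_Ivers) = R_f + β × MRP = 3.4649% + 1.14 × 6.2152% = 10.55%

10.55%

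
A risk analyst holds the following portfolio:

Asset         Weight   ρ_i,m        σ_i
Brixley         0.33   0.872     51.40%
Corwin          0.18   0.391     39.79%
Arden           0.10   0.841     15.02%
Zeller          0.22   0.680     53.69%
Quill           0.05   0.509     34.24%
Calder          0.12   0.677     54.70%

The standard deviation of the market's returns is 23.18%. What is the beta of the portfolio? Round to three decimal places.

1.389

β_Brixley = 0.872 × 51.40% / 23.18% = 1.9336
β_Corwin = 0.391 × 39.79% / 23.18% = 0.6712
β_Arden = 0.841 × 15.02% / 23.18% = 0.5449
β_Zeller = 0.680 × 53.69% / 23.18% = 1.5750
β_Quill = 0.509 × 34.24% / 23.18% = 0.7519
β_Calder = 0.677 × 54.70% / 23.18% = 1.5976
β_P = Σ w_i β_i = 0.33×1.9336 + 0.18×0.6712 + 0.10×0.5449 + 0.22×1.5750 + 0.05×0.7519 + 0.12×1.5976 = 1.3892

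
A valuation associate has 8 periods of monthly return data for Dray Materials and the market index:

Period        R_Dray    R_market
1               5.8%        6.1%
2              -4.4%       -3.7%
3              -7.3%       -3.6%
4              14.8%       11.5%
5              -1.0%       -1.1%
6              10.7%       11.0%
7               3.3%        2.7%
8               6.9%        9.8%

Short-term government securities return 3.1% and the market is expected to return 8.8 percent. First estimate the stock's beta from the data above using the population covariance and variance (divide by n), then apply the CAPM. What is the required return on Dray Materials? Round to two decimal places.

Mean R_i = (5.8 − 4.4 − 7.3 + 14.8 − 1.0 + 10.7 + 3.3 + 6.9) / 8 = 3.6000%
Mean R_m = (6.1 − 3.7 − 3.6 + 11.5 − 1.1 + 11.0 + 2.7 + 9.8) / 8 = 4.0875%
Σ(R_i − R̄_i)(R_m − R̄_m) = 325.7500  ⇒  Cov = 325.7500 / 8 = 40.7188
Σ(R_m − R̄_m)² = 287.9888  ⇒  Var(R_m) = 287.9888 / 8 = 35.9986
β = Cov / Var(R_m) = 40.7188 / 35.9986 = 1.1311
MRP = 8.8% − 3.1% = 5.70%
E(R) = R_f + β × MRP = 3.1% + 1.1311 × 5.7% = 9.55%

9.55%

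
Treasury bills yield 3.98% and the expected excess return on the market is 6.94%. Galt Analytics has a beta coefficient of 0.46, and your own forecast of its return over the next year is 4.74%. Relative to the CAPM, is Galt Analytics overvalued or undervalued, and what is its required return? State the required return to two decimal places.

Required return = R_f + β·MRP = 3.98% + 0.46 × 6.94% = 7.17%
Forecast 4.74% < required 7.17% → the stock plots below the SML → overvalued.

Overvalued; required return 7.17%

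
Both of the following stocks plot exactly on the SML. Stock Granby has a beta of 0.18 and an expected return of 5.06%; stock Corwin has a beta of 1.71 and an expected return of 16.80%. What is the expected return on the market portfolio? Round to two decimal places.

Both satisfy E(R) = R_f + β·MRP, so the slope of the SML is
MRP = (16.80% − 5.06%) / (1.71 − 0.18) = 11.74% / 1.53 = 7.6732%
R_f = E(R_Granby) − β_Granby·MRP = 5.06% − 0.18 × 7.6732% = 3.6788%
E(R_m) = R_f + MRP = 3.6788% + 7.6732% = 11.35%

11.35%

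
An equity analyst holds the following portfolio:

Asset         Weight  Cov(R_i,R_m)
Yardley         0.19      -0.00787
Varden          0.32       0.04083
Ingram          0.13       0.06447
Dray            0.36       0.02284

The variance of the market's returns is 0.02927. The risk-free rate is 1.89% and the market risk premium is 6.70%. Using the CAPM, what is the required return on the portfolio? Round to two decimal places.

β_Yardley = -0.00787 / 0.02927 = -0.2689
β_Varden = 0.04083 / 0.02927 = 1.3949
β_Ingram = 0.06447 / 0.02927 = 2.2026
β_Dray = 0.02284 / 0.02927 = 0.7803
β_P = Σ w_i β_i = 0.19×-0.2689 + 0.32×1.3949 + 0.13×2.2026 + 0.36×0.7803 = 0.9625
E(R_P) = R_f + β_P × MRP = 1.89% + 0.9625 × 6.70% = 8.34%

8.34%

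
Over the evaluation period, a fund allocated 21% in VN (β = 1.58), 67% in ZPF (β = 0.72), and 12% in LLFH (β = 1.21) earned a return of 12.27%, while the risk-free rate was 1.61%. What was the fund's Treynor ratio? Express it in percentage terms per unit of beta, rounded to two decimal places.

11.11%

β_P = 0.21×1.58 + 0.67×0.72 + 0.12×1.21 = 0.9594
Treynor = (R_P − R_f) / β_P = (12.27% − 1.61%) / 0.9594 = 10.66% / 0.9594 = 11.11%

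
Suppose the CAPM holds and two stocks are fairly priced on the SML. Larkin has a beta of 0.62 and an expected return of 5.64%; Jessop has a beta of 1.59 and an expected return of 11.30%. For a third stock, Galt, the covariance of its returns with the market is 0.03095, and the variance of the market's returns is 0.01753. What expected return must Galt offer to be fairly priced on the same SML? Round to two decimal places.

12.32%

MRP = (11.30% − 5.64%) / (1.59 − 0.62) = 5.8351%
R_f = 5.64% − 0.62 × 5.8351% = 2.0222%
β_Galt = Cov / Var(R_m) = 0.03095 / 0.01753 = 1.7655
E(R_Galt) = R_f + β × MRP = 2.0222% + 1.7655 × 5.8351% = 12.32%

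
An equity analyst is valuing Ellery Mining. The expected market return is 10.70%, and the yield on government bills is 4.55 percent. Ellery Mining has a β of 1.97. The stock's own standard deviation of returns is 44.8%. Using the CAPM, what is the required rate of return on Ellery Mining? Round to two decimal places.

Market risk premium = E(R_m) − R_f = 10.70% − 4.55% = 6.15%
E(R) = R_f + β × MRP = 4.55% + 1.97 × 6.15% = 16.67%

16.67%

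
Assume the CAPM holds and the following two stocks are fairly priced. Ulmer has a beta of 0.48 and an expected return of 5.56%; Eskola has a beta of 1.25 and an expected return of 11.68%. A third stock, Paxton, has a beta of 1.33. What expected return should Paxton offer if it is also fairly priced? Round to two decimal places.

12.32%

MRP (SML slope) = (11.68% − 5.56%) / (1.25 − 0.48) = 6.12% / 0.77 = 7.9481%
R_f (intercept) = 5.56% − 0.48 × 7.9481% = 1.7449%
E(R_Paxton) = R_f + β × MRP = 1.7449% + 1.33 × 7.9481% = 12.32%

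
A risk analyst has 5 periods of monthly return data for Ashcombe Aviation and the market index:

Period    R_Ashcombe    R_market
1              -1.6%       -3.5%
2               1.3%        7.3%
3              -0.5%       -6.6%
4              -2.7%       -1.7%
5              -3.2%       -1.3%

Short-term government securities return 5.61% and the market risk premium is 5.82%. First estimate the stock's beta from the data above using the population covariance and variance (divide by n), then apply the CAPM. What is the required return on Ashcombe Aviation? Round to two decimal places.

6.66%

Mean R_i = (-1.6 + 1.3 − 0.5 − 2.7 − 3.2) / 5 = -1.3400%
Mean R_m = (-3.5 + 7.3 − 6.6 − 1.7 − 1.3) / 5 = -1.1600%
Σ(R_i − R̄_i)(R_m − R̄_m) = 19.3680  ⇒  Cov = 19.3680 / 5 = 3.8736
Σ(R_m − R̄_m)² = 106.9520  ⇒  Var(R_m) = 106.9520 / 5 = 21.3904
β = Cov / Var(R_m) = 3.8736 / 21.3904 = 0.1811
E(R) = R_f + β × MRP = 5.61% + 0.1811 × 5.82% = 6.66%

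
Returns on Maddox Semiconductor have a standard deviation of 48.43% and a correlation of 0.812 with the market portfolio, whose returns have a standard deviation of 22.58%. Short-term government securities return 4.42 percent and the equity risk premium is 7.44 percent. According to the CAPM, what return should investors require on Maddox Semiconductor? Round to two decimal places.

17.38%

β = ρ × σ_i / σ_m = 0.812 × 48.43% / 22.58% = 1.7416
E(R) = 4.42% + 1.7416 × 7.44% = 17.38%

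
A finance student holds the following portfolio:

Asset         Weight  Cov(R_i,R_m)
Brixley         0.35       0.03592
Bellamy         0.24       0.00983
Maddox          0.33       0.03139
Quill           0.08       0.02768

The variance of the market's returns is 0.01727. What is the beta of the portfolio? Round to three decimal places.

β_Brixley = 0.03592 / 0.01727 = 2.0799
β_Bellamy = 0.00983 / 0.01727 = 0.5692
β_Maddox = 0.03139 / 0.01727 = 1.8176
β_Quill = 0.02768 / 0.01727 = 1.6028
β_P = Σ w_i β_i = 0.35×2.0799 + 0.24×0.5692 + 0.33×1.8176 + 0.08×1.6028 = 1.5926

1.593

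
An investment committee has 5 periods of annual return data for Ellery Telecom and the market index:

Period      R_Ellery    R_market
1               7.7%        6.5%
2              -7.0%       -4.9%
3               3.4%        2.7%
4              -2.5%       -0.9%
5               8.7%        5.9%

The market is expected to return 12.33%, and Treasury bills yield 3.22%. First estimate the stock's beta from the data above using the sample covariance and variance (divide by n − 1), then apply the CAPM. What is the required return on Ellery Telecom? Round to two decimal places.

15.91%

Mean R_i = (7.7 − 7.0 + 3.4 − 2.5 + 8.7) / 5 = 2.0600%
Mean R_m = (6.5 − 4.9 + 2.7 − 0.9 + 5.9) / 5 = 1.8600%
Σ(R_i − R̄_i)(R_m − R̄_m) = 127.9520  ⇒  Cov = 127.9520 / 4 = 31.9880
Σ(R_m − R̄_m)² = 91.8720  ⇒  Var(R_m) = 91.8720 / 4 = 22.9680
β = Cov / Var(R_m) = 31.9880 / 22.9680 = 1.3927
MRP = 12.33% − 3.22% = 9.11%
E(R) = R_f + β × MRP = 3.22% + 1.3927 × 9.11% = 15.91%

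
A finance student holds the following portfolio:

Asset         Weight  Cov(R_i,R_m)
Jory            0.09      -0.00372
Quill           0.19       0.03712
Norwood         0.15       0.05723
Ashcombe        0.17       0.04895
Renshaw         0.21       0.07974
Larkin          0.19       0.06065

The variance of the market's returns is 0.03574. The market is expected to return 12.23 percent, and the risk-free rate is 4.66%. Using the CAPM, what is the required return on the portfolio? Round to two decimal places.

β_Jory = -0.00372 / 0.03574 = -0.1041
β_Quill = 0.03712 / 0.03574 = 1.0386
β_Norwood = 0.05723 / 0.03574 = 1.6013
β_Ashcombe = 0.04895 / 0.03574 = 1.3696
β_Renshaw = 0.07974 / 0.03574 = 2.2311
β_Larkin = 0.06065 / 0.03574 = 1.6970
β_P = Σ w_i β_i = 0.09×-0.1041 + 0.19×1.0386 + 0.15×1.6013 + 0.17×1.3696 + 0.21×2.2311 + 0.19×1.6970 = 1.4520
MRP = 12.23% − 4.66% = 7.57%
E(R_P) = R_f + β_P × MRP = 4.66% + 1.4520 × 7.57% = 15.65%

15.65%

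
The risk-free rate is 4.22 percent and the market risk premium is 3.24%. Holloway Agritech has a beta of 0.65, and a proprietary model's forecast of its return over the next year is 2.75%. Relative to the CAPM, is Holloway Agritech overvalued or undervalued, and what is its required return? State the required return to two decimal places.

Required return = R_f + β·MRP = 4.22% + 0.65 × 3.24% = 6.33%
Forecast 2.75% < required 6.33% → the stock plots below the SML → overvalued.

Overvalued; required return 6.33%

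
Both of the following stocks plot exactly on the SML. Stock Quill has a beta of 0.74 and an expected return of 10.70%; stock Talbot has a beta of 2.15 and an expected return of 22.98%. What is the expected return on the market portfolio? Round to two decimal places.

Both satisfy E(R) = R_f + β·MRP, so the slope of the SML is
MRP = (22.98% − 10.70%) / (2.15 − 0.74) = 12.28% / 1.41 = 8.7092%
R_f = E(R_Quill) − β_Quill·MRP = 10.70% − 0.74 × 8.7092% = 4.2552%
E(R_m) = R_f + MRP = 4.2552% + 8.7092% = 12.96%

12.96%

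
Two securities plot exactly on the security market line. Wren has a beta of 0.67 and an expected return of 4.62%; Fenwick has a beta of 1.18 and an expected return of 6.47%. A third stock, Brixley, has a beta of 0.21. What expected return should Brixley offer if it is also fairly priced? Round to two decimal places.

MRP (SML slope) = (6.47% − 4.62%) / (1.18 − 0.67) = 1.85% / 0.51 = 3.6275%
R_f (intercept) = 4.62% − 0.67 × 3.6275% = 2.1896%
E(R_Brixley) = R_f + β × MRP = 2.1896% + 0.21 × 3.6275% = 2.95%

2.95%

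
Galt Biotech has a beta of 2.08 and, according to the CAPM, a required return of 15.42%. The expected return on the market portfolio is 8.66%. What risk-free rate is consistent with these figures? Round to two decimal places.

2.40%

E(R) = R_f + β(E(R_m) − R_f) = R_f(1 − β) + β·E(R_m)
15.42% = R_f × (1 − 2.08) + 2.08 × 8.66%
15.42% = R_f × -1.08 + 18.0128%
R_f = (15.42% − 18.0128%) / -1.08 = 2.40%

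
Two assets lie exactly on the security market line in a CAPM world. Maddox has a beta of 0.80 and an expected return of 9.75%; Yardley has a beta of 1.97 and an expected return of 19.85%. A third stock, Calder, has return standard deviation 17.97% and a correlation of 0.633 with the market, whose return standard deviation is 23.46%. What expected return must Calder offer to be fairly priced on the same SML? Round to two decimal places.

7.03%

MRP = (19.85% − 9.75%) / (1.97 − 0.80) = 8.6325%
R_f = 9.75% − 0.80 × 8.6325% = 2.8440%
β_Calder = ρ·σ_i/σ_m = 0.633 × 17.97 / 23.46 = 0.4849
E(R_Calder) = R_f + β × MRP = 2.8440% + 0.4849 × 8.6325% = 7.03%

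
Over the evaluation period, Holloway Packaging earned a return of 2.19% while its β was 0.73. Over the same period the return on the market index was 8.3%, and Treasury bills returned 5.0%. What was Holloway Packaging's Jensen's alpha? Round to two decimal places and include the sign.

-5.22%

Market excess return = 8.3% − 5.0% = 3.30%
CAPM benchmark = R_f + β(R_m − R_f) = 5.0% + 0.73 × 3.3% = 7.4090%
α = actual − benchmark = 2.19% − 7.4090% = -5.22%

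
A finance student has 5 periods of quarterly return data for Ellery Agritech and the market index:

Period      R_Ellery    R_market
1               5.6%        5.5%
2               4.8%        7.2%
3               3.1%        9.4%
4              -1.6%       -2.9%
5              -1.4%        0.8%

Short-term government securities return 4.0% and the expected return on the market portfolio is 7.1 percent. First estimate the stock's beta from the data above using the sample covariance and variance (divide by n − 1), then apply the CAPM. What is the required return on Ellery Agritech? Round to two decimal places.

Mean R_i = (5.6 + 4.8 + 3.1 − 1.6 − 1.4) / 5 = 2.1000%
Mean R_m = (5.5 + 7.2 + 9.4 − 2.9 + 0.8) / 5 = 4.0000%
Σ(R_i − R̄_i)(R_m − R̄_m) = 56.0200  ⇒  Cov = 56.0200 / 4 = 14.0050
Σ(R_m − R̄_m)² = 99.5000  ⇒  Var(R_m) = 99.5000 / 4 = 24.8750
β = Cov / Var(R_m) = 14.0050 / 24.8750 = 0.5630
MRP = 7.1% − 4.0% = 3.10%
E(R) = R_f + β × MRP = 4.0% + 0.5630 × 3.1% = 5.75%

5.75%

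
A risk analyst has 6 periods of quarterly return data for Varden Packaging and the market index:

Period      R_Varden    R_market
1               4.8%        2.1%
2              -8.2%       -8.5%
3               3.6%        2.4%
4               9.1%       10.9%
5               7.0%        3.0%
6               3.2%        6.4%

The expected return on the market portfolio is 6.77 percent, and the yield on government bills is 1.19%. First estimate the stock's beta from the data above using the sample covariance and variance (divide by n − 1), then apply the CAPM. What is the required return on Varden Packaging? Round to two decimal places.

5.94%

Mean R_i = (4.8 − 8.2 + 3.6 + 9.1 + 7.0 + 3.2) / 6 = 3.2500%
Mean R_m = (2.1 − 8.5 + 2.4 + 10.9 + 3.0 + 6.4) / 6 = 2.7167%
Σ(R_i − R̄_i)(R_m − R̄_m) = 176.1150  ⇒  Cov = 176.1150 / 5 = 35.2230
Σ(R_m − R̄_m)² = 206.9083  ⇒  Var(R_m) = 206.9083 / 5 = 41.3817
β = Cov / Var(R_m) = 35.2230 / 41.3817 = 0.8512
MRP = 6.77% − 1.19% = 5.58%
E(R) = R_f + β × MRP = 1.19% + 0.8512 × 5.58% = 5.94%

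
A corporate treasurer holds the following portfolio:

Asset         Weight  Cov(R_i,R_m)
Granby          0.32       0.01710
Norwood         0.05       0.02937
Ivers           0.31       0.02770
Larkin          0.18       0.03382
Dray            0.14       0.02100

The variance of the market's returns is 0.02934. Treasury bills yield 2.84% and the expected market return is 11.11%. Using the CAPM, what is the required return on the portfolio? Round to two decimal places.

9.76%

β_Granby = 0.01710 / 0.02934 = 0.5828
β_Norwood = 0.02937 / 0.02934 = 1.0010
β_Ivers = 0.02770 / 0.02934 = 0.9441
β_Larkin = 0.03382 / 0.02934 = 1.1527
β_Dray = 0.02100 / 0.02934 = 0.7157
β_P = Σ w_i β_i = 0.32×0.5828 + 0.05×1.0010 + 0.31×0.9441 + 0.18×1.1527 + 0.14×0.7157 = 0.8369
MRP = 11.11% − 2.84% = 8.27%
E(R_P) = R_f + β_P × MRP = 2.84% + 0.8369 × 8.27% = 9.76%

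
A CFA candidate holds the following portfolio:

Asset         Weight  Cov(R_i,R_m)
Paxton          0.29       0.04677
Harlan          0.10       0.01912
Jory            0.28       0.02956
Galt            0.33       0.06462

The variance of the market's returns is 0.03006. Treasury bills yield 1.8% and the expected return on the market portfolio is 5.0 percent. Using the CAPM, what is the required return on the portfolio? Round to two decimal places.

6.60%

β_Paxton = 0.04677 / 0.03006 = 1.5559
β_Harlan = 0.01912 / 0.03006 = 0.6361
β_Jory = 0.02956 / 0.03006 = 0.9834
β_Galt = 0.06462 / 0.03006 = 2.1497
β_P = Σ w_i β_i = 0.29×1.5559 + 0.10×0.6361 + 0.28×0.9834 + 0.33×2.1497 = 1.4996
MRP = 5.0% − 1.8% = 3.20%
E(R_P) = R_f + β_P × MRP = 1.8% + 1.4996 × 3.2% = 6.60%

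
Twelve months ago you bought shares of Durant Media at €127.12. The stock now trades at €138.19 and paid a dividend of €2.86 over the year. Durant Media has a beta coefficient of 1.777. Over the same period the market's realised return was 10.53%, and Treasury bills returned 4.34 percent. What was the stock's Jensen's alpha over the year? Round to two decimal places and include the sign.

Realised HPR = (P1 + D1 − P0) / P0 = (138.19 + 2.86 − 127.12) / 127.12 = 13.93 / 127.12 = 10.9581%
MRP = 10.53% − 4.34% = 6.19%
CAPM required = R_f + β·MRP = 4.34% + 1.777 × 6.19% = 15.33963%
α = realised − required = 10.9581% − 15.33963% = -4.38%

-4.38%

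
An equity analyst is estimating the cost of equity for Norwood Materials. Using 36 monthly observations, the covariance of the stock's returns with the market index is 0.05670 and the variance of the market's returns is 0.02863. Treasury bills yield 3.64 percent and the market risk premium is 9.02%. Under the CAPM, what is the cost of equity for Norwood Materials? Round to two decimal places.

21.50%

β = Cov(R_i, R_m) / Var(R_m) = 0.05670 / 0.02863 = 1.9804
E(R) = R_f + β × MRP = 3.64% + 1.9804 × 9.02% = 21.50%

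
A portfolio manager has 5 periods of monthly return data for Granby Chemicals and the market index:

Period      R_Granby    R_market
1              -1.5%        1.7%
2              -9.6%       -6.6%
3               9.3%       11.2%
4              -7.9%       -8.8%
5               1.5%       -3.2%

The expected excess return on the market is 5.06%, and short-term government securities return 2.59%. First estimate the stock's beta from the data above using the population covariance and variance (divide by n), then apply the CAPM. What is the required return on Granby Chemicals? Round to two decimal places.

7.00%

Mean R_i = (-1.5 − 9.6 + 9.3 − 7.9 + 1.5) / 5 = -1.6400%
Mean R_m = (1.7 − 6.6 + 11.2 − 8.8 − 3.2) / 5 = -1.1400%
Σ(R_i − R̄_i)(R_m − R̄_m) = 220.3420  ⇒  Cov = 220.3420 / 5 = 44.0684
Σ(R_m − R̄_m)² = 253.0720  ⇒  Var(R_m) = 253.0720 / 5 = 50.6144
β = Cov / Var(R_m) = 44.0684 / 50.6144 = 0.8707
E(R) = R_f + β × MRP = 2.59% + 0.8707 × 5.06% = 7.00%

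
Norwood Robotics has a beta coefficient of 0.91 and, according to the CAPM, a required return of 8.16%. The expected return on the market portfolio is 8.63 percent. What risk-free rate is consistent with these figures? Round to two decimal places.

E(R) = R_f + β(E(R_m) − R_f) = R_f(1 − β) + β·E(R_m)
8.16% = R_f × (1 − 0.91) + 0.91 × 8.63%
8.16% = R_f × 0.09 + 7.8533%
R_f = (8.16% − 7.8533%) / 0.09 = 3.41%

3.41%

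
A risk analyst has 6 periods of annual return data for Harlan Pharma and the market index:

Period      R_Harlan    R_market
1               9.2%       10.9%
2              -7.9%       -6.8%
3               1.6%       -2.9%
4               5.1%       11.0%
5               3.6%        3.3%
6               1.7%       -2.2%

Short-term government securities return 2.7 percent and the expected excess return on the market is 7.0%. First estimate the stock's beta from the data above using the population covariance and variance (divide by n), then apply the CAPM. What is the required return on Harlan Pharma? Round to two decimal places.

Mean R_i = (9.2 − 7.9 + 1.6 + 5.1 + 3.6 + 1.7) / 6 = 2.2167%
Mean R_m = (10.9 − 6.8 − 2.9 + 11.0 + 3.3 − 2.2) / 6 = 2.2167%
Σ(R_i − R̄_i)(R_m − R̄_m) = 184.1183  ⇒  Cov = 184.1183 / 6 = 30.6864
Σ(R_m − R̄_m)² = 280.7083  ⇒  Var(R_m) = 280.7083 / 6 = 46.7847
β = Cov / Var(R_m) = 30.6864 / 46.7847 = 0.6559
E(R) = R_f + β × MRP = 2.7% + 0.6559 × 7.0% = 7.29%

7.29%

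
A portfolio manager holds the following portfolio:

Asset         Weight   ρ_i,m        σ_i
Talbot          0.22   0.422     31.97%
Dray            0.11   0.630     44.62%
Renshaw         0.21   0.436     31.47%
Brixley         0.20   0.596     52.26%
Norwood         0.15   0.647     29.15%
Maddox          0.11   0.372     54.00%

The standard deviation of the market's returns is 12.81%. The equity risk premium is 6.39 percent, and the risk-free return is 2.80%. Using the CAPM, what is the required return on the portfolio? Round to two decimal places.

12.88%

β_Talbot = 0.422 × 31.97% / 12.81% = 1.0532
β_Dray = 0.630 × 44.62% / 12.81% = 2.1944
β_Renshaw = 0.436 × 31.47% / 12.81% = 1.0711
β_Brixley = 0.596 × 52.26% / 12.81% = 2.4315
β_Norwood = 0.647 × 29.15% / 12.81% = 1.4723
β_Maddox = 0.372 × 54.00% / 12.81% = 1.5681
β_P = Σ w_i β_i = 0.22×1.0532 + 0.11×2.1944 + 0.21×1.0711 + 0.20×2.4315 + 0.15×1.4723 + 0.11×1.5681 = 1.5777
E(R_P) = R_f + β_P × MRP = 2.80% + 1.5777 × 6.39% = 12.88%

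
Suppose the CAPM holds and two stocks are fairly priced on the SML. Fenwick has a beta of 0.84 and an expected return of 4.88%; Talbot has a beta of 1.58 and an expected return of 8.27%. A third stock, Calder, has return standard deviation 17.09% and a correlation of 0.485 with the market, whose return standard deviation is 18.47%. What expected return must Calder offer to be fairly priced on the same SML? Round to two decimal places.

MRP = (8.27% − 4.88%) / (1.58 − 0.84) = 4.5811%
R_f = 4.88% − 0.84 × 4.5811% = 1.0319%
β_Calder = ρ·σ_i/σ_m = 0.485 × 17.09 / 18.47 = 0.4488
E(R_Calder) = R_f + β × MRP = 1.0319% + 0.4488 × 4.5811% = 3.09%

3.09%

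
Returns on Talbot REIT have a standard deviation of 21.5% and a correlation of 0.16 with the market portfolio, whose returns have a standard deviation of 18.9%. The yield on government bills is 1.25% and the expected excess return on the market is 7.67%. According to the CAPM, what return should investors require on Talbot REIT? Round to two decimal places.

2.65%

β = ρ × σ_i / σ_m = 0.16 × 21.5% / 18.9% = 0.1820
E(R) = 1.25% + 0.1820 × 7.67% = 2.65%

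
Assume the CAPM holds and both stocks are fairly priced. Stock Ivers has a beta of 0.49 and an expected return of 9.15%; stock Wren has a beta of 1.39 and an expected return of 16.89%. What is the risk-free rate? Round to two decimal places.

4.94%

Both satisfy E(R) = R_f + β·MRP, so the slope of the SML is
MRP = (16.89% − 9.15%) / (1.39 − 0.49) = 7.74% / 0.90 = 8.6000%
R_f = E(R_Ivers) − β_Ivers·MRP = 9.15% − 0.49 × 8.6000% = 4.9360%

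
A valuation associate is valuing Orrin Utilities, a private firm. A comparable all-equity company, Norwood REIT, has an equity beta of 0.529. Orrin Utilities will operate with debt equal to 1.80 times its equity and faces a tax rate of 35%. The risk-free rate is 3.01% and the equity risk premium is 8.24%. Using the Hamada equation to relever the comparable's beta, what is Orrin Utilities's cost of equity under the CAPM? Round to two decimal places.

β_L = β_U × [1 + (1 − t)(D/E)] = 0.529 × [1 + (1 − 0.35) × 1.80]
    = 0.529 × [1 + 0.65 × 1.80] = 0.529 × 2.1700 = 1.1479
E(R) = R_f + β_L × MRP = 3.01% + 1.1479 × 8.24% = 12.47%

12.47%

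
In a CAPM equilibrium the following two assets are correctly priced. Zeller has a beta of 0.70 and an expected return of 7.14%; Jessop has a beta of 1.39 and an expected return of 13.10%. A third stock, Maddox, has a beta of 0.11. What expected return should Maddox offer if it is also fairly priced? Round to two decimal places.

2.04%

MRP (SML slope) = (13.10% − 7.14%) / (1.39 − 0.70) = 5.96% / 0.69 = 8.6377%
R_f (intercept) = 7.14% − 0.70 × 8.6377% = 1.0936%
E(R_Maddox) = R_f + β × MRP = 1.0936% + 0.11 × 8.6377% = 2.04%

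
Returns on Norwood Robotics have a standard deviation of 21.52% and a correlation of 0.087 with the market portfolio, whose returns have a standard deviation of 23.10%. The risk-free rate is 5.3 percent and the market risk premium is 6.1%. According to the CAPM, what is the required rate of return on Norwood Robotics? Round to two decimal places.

β = ρ × σ_i / σ_m = 0.087 × 21.52% / 23.10% = 0.0810
E(R) = 5.3% + 0.0810 × 6.1% = 5.79%

5.79%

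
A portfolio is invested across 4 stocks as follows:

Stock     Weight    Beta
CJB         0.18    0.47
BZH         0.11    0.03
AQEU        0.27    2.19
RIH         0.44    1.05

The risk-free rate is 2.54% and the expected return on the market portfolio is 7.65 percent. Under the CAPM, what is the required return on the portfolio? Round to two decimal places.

8.37%

β_P = Σ w_i β_i = 0.18×0.47 + 0.11×0.03 + 0.27×2.19 + 0.44×1.05 = 1.1412
MRP = 7.65% − 2.54% = 5.11%
E(R_P) = R_f + β_P × MRP = 2.54% + 1.1412 × 5.11% = 8.37%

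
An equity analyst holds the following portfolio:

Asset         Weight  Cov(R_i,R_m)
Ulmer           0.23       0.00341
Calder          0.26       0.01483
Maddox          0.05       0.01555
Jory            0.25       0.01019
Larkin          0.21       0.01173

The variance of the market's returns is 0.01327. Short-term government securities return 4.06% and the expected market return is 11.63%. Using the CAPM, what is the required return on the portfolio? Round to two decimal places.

β_Ulmer = 0.00341 / 0.01327 = 0.2570
β_Calder = 0.01483 / 0.01327 = 1.1176
β_Maddox = 0.01555 / 0.01327 = 1.1718
β_Jory = 0.01019 / 0.01327 = 0.7679
β_Larkin = 0.01173 / 0.01327 = 0.8839
β_P = Σ w_i β_i = 0.23×0.2570 + 0.26×1.1176 + 0.05×1.1718 + 0.25×0.7679 + 0.21×0.8839 = 0.7859
MRP = 11.63% − 4.06% = 7.57%
E(R_P) = R_f + β_P × MRP = 4.06% + 0.7859 × 7.57% = 10.01%

10.01%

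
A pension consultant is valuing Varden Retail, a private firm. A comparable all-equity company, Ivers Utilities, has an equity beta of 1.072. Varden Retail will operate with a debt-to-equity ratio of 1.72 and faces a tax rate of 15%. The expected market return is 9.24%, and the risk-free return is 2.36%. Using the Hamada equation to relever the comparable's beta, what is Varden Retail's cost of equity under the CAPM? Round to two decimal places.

β_L = β_U × [1 + (1 − t)(D/E)] = 1.072 × [1 + (1 − 0.15) × 1.72]
    = 1.072 × [1 + 0.85 × 1.72] = 1.072 × 2.4620 = 2.6393
MRP = 9.24% − 2.36% = 6.88%
E(R) = R_f + β_L × MRP = 2.36% + 2.6393 × 6.88% = 20.52%

20.52%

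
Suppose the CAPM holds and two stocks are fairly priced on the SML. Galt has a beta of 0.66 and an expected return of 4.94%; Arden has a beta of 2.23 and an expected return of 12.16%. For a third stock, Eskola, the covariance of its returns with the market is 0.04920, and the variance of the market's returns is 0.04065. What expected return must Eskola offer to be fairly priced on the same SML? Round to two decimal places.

7.47%

MRP = (12.16% − 4.94%) / (2.23 − 0.66) = 4.5987%
R_f = 4.94% − 0.66 × 4.5987% = 1.9049%
β_Eskola = Cov / Var(R_m) = 0.04920 / 0.04065 = 1.2103
E(R_Eskola) = R_f + β × MRP = 1.9049% + 1.2103 × 4.5987% = 7.47%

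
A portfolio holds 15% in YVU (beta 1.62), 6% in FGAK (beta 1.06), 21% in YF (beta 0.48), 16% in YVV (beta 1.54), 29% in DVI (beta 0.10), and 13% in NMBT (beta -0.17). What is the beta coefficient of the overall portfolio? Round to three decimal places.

β_P = Σ w_i β_i = 0.15×1.62 + 0.06×1.06 + 0.21×0.48 + 0.16×1.54 + 0.29×0.10 + 0.13×-0.17 = 0.6607

0.661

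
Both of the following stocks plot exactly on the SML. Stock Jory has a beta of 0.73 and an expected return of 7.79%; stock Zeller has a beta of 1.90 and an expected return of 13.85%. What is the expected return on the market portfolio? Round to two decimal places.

9.19%

Both satisfy E(R) = R_f + β·MRP, so the slope of the SML is
MRP = (13.85% − 7.79%) / (1.90 − 0.73) = 6.06% / 1.17 = 5.1795%
R_f = E(R_Jory) − β_Jory·MRP = 7.79% − 0.73 × 5.1795% = 4.0090%
E(R_m) = R_f + MRP = 4.0090% + 5.1795% = 9.19%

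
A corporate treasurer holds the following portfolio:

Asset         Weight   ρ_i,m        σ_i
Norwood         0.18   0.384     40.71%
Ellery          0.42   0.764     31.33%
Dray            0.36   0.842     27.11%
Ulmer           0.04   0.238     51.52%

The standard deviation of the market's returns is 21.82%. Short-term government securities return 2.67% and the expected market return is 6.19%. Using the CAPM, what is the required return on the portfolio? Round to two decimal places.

β_Norwood = 0.384 × 40.71% / 21.82% = 0.7164
β_Ellery = 0.764 × 31.33% / 21.82% = 1.0970
β_Dray = 0.842 × 27.11% / 21.82% = 1.0461
β_Ulmer = 0.238 × 51.52% / 21.82% = 0.5620
β_P = Σ w_i β_i = 0.18×0.7164 + 0.42×1.0970 + 0.36×1.0461 + 0.04×0.5620 = 0.9888
MRP = 6.19% − 2.67% = 3.52%
E(R_P) = R_f + β_P × MRP = 2.67% + 0.9888 × 3.52% = 6.15%

6.15%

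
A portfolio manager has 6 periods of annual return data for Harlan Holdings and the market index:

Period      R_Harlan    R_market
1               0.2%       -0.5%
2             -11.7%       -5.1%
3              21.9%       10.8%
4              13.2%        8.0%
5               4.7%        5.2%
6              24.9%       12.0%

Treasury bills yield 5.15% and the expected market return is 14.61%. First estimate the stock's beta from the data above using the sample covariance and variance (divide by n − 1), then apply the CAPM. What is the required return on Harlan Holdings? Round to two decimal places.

Mean R_i = (0.2 − 11.7 + 21.9 + 13.2 + 4.7 + 24.9) / 6 = 8.8667%
Mean R_m = (-0.5 − 5.1 + 10.8 + 8.0 + 5.2 + 12.0) / 6 = 5.0667%
Σ(R_i − R̄_i)(R_m − R̄_m) = 455.3833  ⇒  Cov = 455.3833 / 5 = 91.0767
Σ(R_m − R̄_m)² = 223.9133  ⇒  Var(R_m) = 223.9133 / 5 = 44.7827
β = Cov / Var(R_m) = 91.0767 / 44.7827 = 2.0337
MRP = 14.61% − 5.15% = 9.46%
E(R) = R_f + β × MRP = 5.15% + 2.0337 × 9.46% = 24.39%

24.39%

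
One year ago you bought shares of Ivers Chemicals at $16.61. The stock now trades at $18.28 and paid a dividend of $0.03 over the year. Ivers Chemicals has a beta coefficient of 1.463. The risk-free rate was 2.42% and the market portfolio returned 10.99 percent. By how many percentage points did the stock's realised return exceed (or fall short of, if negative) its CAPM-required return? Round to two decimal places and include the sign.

Realised HPR = (P1 + D1 − P0) / P0 = (18.28 + 0.03 − 16.61) / 16.61 = 1.70 / 16.61 = 10.2348%
MRP = 10.99% − 2.42% = 8.57%
CAPM required = R_f + β·MRP = 2.42% + 1.463 × 8.57% = 14.95791%
α = realised − required = 10.2348% − 14.95791% = -4.72%

-4.72%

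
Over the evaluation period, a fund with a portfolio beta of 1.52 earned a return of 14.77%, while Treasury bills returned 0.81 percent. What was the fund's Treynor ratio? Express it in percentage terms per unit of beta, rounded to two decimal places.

Treynor = (R_P − R_f) / β_P = (14.77% − 0.81%) / 1.5200 = 13.96% / 1.5200 = 9.18%

9.18%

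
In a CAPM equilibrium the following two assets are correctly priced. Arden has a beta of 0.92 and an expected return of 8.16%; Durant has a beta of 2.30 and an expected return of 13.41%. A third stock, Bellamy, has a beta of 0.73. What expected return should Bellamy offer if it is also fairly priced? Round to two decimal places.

MRP (SML slope) = (13.41% − 8.16%) / (2.30 − 0.92) = 5.25% / 1.38 = 3.8043%
R_f (intercept) = 8.16% − 0.92 × 3.8043% = 4.6600%
E(R_Bellamy) = R_f + β × MRP = 4.6600% + 0.73 × 3.8043% = 7.44%

7.44%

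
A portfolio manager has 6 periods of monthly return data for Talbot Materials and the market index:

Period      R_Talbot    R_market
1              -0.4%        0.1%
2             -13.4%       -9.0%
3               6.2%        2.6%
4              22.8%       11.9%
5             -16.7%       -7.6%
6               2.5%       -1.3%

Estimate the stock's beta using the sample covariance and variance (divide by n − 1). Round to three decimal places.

Mean R_i = (-0.4 − 13.4 + 6.2 + 22.8 − 16.7 + 2.5) / 6 = 0.1667%
Mean R_m = (0.1 − 9.0 + 2.6 + 11.9 − 7.6 − 1.3) / 6 = -0.5500%
Σ(R_i − R̄_i)(R_m − R̄_m) = 532.2200  ⇒  Cov = 532.2200 / 5 = 106.4440
Σ(R_m − R̄_m)² = 287.0150  ⇒  Var(R_m) = 287.0150 / 5 = 57.4030
β = Cov / Var(R_m) = 106.4440 / 57.4030 = 1.8543

1.854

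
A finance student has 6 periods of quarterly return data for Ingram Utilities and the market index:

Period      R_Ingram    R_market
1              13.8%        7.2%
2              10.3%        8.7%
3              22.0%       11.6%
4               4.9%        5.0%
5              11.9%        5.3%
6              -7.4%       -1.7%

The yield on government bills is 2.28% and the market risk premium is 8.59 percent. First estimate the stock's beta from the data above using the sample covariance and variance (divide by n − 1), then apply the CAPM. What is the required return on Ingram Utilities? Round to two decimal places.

Mean R_i = (13.8 + 10.3 + 22.0 + 4.9 + 11.9 − 7.4) / 6 = 9.2500%
Mean R_m = (7.2 + 8.7 + 11.6 + 5.0 + 5.3 − 1.7) / 6 = 6.0167%
Σ(R_i − R̄_i)(R_m − R̄_m) = 210.3950  ⇒  Cov = 210.3950 / 5 = 42.0790
Σ(R_m − R̄_m)² = 100.8683  ⇒  Var(R_m) = 100.8683 / 5 = 20.1737
β = Cov / Var(R_m) = 42.0790 / 20.1737 = 2.0858
E(R) = R_f + β × MRP = 2.28% + 2.0858 × 8.59% = 20.20%

20.20%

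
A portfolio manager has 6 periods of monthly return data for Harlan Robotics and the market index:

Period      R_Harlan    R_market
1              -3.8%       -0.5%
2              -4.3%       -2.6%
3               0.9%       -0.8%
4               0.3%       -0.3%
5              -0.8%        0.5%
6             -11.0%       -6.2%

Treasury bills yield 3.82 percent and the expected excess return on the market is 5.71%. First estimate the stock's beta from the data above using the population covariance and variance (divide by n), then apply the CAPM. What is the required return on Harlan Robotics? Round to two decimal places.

Mean R_i = (-3.8 − 4.3 + 0.9 + 0.3 − 0.8 − 11.0) / 6 = -3.1167%
Mean R_m = (-0.5 − 2.6 − 0.8 − 0.3 + 0.5 − 6.2) / 6 = -1.6500%
Σ(R_i − R̄_i)(R_m − R̄_m) = 49.2150  ⇒  Cov = 49.2150 / 6 = 8.2025
Σ(R_m − R̄_m)² = 30.0950  ⇒  Var(R_m) = 30.0950 / 6 = 5.0158
β = Cov / Var(R_m) = 8.2025 / 5.0158 = 1.6353
E(R) = R_f + β × MRP = 3.82% + 1.6353 × 5.71% = 13.16%

13.16%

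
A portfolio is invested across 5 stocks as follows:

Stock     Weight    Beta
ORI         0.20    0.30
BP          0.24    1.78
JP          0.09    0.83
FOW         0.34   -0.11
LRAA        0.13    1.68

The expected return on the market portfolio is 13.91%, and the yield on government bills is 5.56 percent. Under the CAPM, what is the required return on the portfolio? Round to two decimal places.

β_P = Σ w_i β_i = 0.20×0.30 + 0.24×1.78 + 0.09×0.83 + 0.34×-0.11 + 0.13×1.68 = 0.7429
MRP = 13.91% − 5.56% = 8.35%
E(R_P) = R_f + β_P × MRP = 5.56% + 0.7429 × 8.35% = 11.76%

11.76%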